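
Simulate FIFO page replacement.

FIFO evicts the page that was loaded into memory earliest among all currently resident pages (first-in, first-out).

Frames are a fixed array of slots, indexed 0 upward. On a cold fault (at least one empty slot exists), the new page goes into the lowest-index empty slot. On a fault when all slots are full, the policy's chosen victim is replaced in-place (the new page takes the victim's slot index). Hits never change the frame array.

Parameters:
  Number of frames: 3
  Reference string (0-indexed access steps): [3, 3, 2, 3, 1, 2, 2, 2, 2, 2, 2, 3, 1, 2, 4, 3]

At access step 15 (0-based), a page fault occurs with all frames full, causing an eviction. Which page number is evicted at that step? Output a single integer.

Step 0: ref 3 -> FAULT, frames=[3,-,-]
Step 1: ref 3 -> HIT, frames=[3,-,-]
Step 2: ref 2 -> FAULT, frames=[3,2,-]
Step 3: ref 3 -> HIT, frames=[3,2,-]
Step 4: ref 1 -> FAULT, frames=[3,2,1]
Step 5: ref 2 -> HIT, frames=[3,2,1]
Step 6: ref 2 -> HIT, frames=[3,2,1]
Step 7: ref 2 -> HIT, frames=[3,2,1]
Step 8: ref 2 -> HIT, frames=[3,2,1]
Step 9: ref 2 -> HIT, frames=[3,2,1]
Step 10: ref 2 -> HIT, frames=[3,2,1]
Step 11: ref 3 -> HIT, frames=[3,2,1]
Step 12: ref 1 -> HIT, frames=[3,2,1]
Step 13: ref 2 -> HIT, frames=[3,2,1]
Step 14: ref 4 -> FAULT, evict 3, frames=[4,2,1]
Step 15: ref 3 -> FAULT, evict 2, frames=[4,3,1]
At step 15: evicted page 2

Answer: 2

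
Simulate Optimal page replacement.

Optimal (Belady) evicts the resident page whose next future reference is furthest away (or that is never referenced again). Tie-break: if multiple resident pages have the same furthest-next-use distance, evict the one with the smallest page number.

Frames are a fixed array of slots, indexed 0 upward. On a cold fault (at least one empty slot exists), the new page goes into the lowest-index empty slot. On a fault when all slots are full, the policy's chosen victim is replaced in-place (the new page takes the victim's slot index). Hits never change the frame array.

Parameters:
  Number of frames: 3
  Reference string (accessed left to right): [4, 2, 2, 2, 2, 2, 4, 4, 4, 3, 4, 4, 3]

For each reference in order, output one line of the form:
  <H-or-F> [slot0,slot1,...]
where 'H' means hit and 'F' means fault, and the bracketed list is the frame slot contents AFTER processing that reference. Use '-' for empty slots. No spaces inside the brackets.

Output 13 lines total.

F [4,-,-]
F [4,2,-]
H [4,2,-]
H [4,2,-]
H [4,2,-]
H [4,2,-]
H [4,2,-]
H [4,2,-]
H [4,2,-]
F [4,2,3]
H [4,2,3]
H [4,2,3]
H [4,2,3]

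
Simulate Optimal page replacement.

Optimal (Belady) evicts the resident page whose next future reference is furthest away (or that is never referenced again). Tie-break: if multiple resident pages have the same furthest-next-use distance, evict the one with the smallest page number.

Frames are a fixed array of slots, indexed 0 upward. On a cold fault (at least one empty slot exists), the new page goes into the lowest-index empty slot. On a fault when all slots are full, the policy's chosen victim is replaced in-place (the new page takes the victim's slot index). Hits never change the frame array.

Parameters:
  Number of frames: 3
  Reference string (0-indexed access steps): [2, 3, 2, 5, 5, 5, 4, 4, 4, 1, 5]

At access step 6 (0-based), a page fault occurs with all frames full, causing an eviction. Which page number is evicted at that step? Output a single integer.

Step 0: ref 2 -> FAULT, frames=[2,-,-]
Step 1: ref 3 -> FAULT, frames=[2,3,-]
Step 2: ref 2 -> HIT, frames=[2,3,-]
Step 3: ref 5 -> FAULT, frames=[2,3,5]
Step 4: ref 5 -> HIT, frames=[2,3,5]
Step 5: ref 5 -> HIT, frames=[2,3,5]
Step 6: ref 4 -> FAULT, evict 2, frames=[4,3,5]
At step 6: evicted page 2

Answer: 2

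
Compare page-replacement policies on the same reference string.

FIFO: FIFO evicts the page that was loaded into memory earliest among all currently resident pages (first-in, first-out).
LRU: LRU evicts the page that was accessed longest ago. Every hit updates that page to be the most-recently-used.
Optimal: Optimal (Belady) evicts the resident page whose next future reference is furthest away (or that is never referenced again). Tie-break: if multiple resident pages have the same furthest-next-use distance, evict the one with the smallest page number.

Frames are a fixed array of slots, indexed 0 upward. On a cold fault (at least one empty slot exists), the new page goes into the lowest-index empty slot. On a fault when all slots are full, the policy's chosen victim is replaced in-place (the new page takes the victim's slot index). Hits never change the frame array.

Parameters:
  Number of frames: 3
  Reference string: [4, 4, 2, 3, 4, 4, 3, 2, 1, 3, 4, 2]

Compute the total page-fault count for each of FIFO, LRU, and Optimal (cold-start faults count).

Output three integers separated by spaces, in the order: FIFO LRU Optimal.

Answer: 6 6 5

Derivation:
--- FIFO ---
  step 0: ref 4 -> FAULT, frames=[4,-,-] (faults so far: 1)
  step 1: ref 4 -> HIT, frames=[4,-,-] (faults so far: 1)
  step 2: ref 2 -> FAULT, frames=[4,2,-] (faults so far: 2)
  step 3: ref 3 -> FAULT, frames=[4,2,3] (faults so far: 3)
  step 4: ref 4 -> HIT, frames=[4,2,3] (faults so far: 3)
  step 5: ref 4 -> HIT, frames=[4,2,3] (faults so far: 3)
  step 6: ref 3 -> HIT, frames=[4,2,3] (faults so far: 3)
  step 7: ref 2 -> HIT, frames=[4,2,3] (faults so far: 3)
  step 8: ref 1 -> FAULT, evict 4, frames=[1,2,3] (faults so far: 4)
  step 9: ref 3 -> HIT, frames=[1,2,3] (faults so far: 4)
  step 10: ref 4 -> FAULT, evict 2, frames=[1,4,3] (faults so far: 5)
  step 11: ref 2 -> FAULT, evict 3, frames=[1,4,2] (faults so far: 6)
  FIFO total faults: 6
--- LRU ---
  step 0: ref 4 -> FAULT, frames=[4,-,-] (faults so far: 1)
  step 1: ref 4 -> HIT, frames=[4,-,-] (faults so far: 1)
  step 2: ref 2 -> FAULT, frames=[4,2,-] (faults so far: 2)
  step 3: ref 3 -> FAULT, frames=[4,2,3] (faults so far: 3)
  step 4: ref 4 -> HIT, frames=[4,2,3] (faults so far: 3)
  step 5: ref 4 -> HIT, frames=[4,2,3] (faults so far: 3)
  step 6: ref 3 -> HIT, frames=[4,2,3] (faults so far: 3)
  step 7: ref 2 -> HIT, frames=[4,2,3] (faults so far: 3)
  step 8: ref 1 -> FAULT, evict 4, frames=[1,2,3] (faults so far: 4)
  step 9: ref 3 -> HIT, frames=[1,2,3] (faults so far: 4)
  step 10: ref 4 -> FAULT, evict 2, frames=[1,4,3] (faults so far: 5)
  step 11: ref 2 -> FAULT, evict 1, frames=[2,4,3] (faults so far: 6)
  LRU total faults: 6
--- Optimal ---
  step 0: ref 4 -> FAULT, frames=[4,-,-] (faults so far: 1)
  step 1: ref 4 -> HIT, frames=[4,-,-] (faults so far: 1)
  step 2: ref 2 -> FAULT, frames=[4,2,-] (faults so far: 2)
  step 3: ref 3 -> FAULT, frames=[4,2,3] (faults so far: 3)
  step 4: ref 4 -> HIT, frames=[4,2,3] (faults so far: 3)
  step 5: ref 4 -> HIT, frames=[4,2,3] (faults so far: 3)
  step 6: ref 3 -> HIT, frames=[4,2,3] (faults so far: 3)
  step 7: ref 2 -> HIT, frames=[4,2,3] (faults so far: 3)
  step 8: ref 1 -> FAULT, evict 2, frames=[4,1,3] (faults so far: 4)
  step 9: ref 3 -> HIT, frames=[4,1,3] (faults so far: 4)
  step 10: ref 4 -> HIT, frames=[4,1,3] (faults so far: 4)
  step 11: ref 2 -> FAULT, evict 1, frames=[4,2,3] (faults so far: 5)
  Optimal total faults: 5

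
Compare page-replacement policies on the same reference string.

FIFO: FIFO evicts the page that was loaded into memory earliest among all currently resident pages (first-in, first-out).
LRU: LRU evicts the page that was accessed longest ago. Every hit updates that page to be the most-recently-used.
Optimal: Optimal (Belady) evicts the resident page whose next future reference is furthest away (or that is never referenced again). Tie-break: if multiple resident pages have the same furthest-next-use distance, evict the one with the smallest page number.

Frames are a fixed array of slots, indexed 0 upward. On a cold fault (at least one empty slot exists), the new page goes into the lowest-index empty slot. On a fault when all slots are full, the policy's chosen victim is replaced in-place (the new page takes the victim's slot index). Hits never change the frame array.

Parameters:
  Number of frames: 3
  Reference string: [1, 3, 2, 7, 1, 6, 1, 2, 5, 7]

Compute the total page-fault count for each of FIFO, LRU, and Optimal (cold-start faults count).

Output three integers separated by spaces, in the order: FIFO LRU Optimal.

Answer: 9 9 7

Derivation:
--- FIFO ---
  step 0: ref 1 -> FAULT, frames=[1,-,-] (faults so far: 1)
  step 1: ref 3 -> FAULT, frames=[1,3,-] (faults so far: 2)
  step 2: ref 2 -> FAULT, frames=[1,3,2] (faults so far: 3)
  step 3: ref 7 -> FAULT, evict 1, frames=[7,3,2] (faults so far: 4)
  step 4: ref 1 -> FAULT, evict 3, frames=[7,1,2] (faults so far: 5)
  step 5: ref 6 -> FAULT, evict 2, frames=[7,1,6] (faults so far: 6)
  step 6: ref 1 -> HIT, frames=[7,1,6] (faults so far: 6)
  step 7: ref 2 -> FAULT, evict 7, frames=[2,1,6] (faults so far: 7)
  step 8: ref 5 -> FAULT, evict 1, frames=[2,5,6] (faults so far: 8)
  step 9: ref 7 -> FAULT, evict 6, frames=[2,5,7] (faults so far: 9)
  FIFO total faults: 9
--- LRU ---
  step 0: ref 1 -> FAULT, frames=[1,-,-] (faults so far: 1)
  step 1: ref 3 -> FAULT, frames=[1,3,-] (faults so far: 2)
  step 2: ref 2 -> FAULT, frames=[1,3,2] (faults so far: 3)
  step 3: ref 7 -> FAULT, evict 1, frames=[7,3,2] (faults so far: 4)
  step 4: ref 1 -> FAULT, evict 3, frames=[7,1,2] (faults so far: 5)
  step 5: ref 6 -> FAULT, evict 2, frames=[7,1,6] (faults so far: 6)
  step 6: ref 1 -> HIT, frames=[7,1,6] (faults so far: 6)
  step 7: ref 2 -> FAULT, evict 7, frames=[2,1,6] (faults so far: 7)
  step 8: ref 5 -> FAULT, evict 6, frames=[2,1,5] (faults so far: 8)
  step 9: ref 7 -> FAULT, evict 1, frames=[2,7,5] (faults so far: 9)
  LRU total faults: 9
--- Optimal ---
  step 0: ref 1 -> FAULT, frames=[1,-,-] (faults so far: 1)
  step 1: ref 3 -> FAULT, frames=[1,3,-] (faults so far: 2)
  step 2: ref 2 -> FAULT, frames=[1,3,2] (faults so far: 3)
  step 3: ref 7 -> FAULT, evict 3, frames=[1,7,2] (faults so far: 4)
  step 4: ref 1 -> HIT, frames=[1,7,2] (faults so far: 4)
  step 5: ref 6 -> FAULT, evict 7, frames=[1,6,2] (faults so far: 5)
  step 6: ref 1 -> HIT, frames=[1,6,2] (faults so far: 5)
  step 7: ref 2 -> HIT, frames=[1,6,2] (faults so far: 5)
  step 8: ref 5 -> FAULT, evict 1, frames=[5,6,2] (faults so far: 6)
  step 9: ref 7 -> FAULT, evict 2, frames=[5,6,7] (faults so far: 7)
  Optimal total faults: 7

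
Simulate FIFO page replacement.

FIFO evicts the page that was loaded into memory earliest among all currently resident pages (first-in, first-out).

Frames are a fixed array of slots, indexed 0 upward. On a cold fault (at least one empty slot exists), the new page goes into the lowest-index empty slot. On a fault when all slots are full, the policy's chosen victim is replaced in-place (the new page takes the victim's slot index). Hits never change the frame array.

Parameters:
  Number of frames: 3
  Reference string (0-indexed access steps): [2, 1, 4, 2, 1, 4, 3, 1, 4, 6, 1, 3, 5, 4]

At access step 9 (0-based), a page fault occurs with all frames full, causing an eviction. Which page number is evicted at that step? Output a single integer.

Step 0: ref 2 -> FAULT, frames=[2,-,-]
Step 1: ref 1 -> FAULT, frames=[2,1,-]
Step 2: ref 4 -> FAULT, frames=[2,1,4]
Step 3: ref 2 -> HIT, frames=[2,1,4]
Step 4: ref 1 -> HIT, frames=[2,1,4]
Step 5: ref 4 -> HIT, frames=[2,1,4]
Step 6: ref 3 -> FAULT, evict 2, frames=[3,1,4]
Step 7: ref 1 -> HIT, frames=[3,1,4]
Step 8: ref 4 -> HIT, frames=[3,1,4]
Step 9: ref 6 -> FAULT, evict 1, frames=[3,6,4]
At step 9: evicted page 1

Answer: 1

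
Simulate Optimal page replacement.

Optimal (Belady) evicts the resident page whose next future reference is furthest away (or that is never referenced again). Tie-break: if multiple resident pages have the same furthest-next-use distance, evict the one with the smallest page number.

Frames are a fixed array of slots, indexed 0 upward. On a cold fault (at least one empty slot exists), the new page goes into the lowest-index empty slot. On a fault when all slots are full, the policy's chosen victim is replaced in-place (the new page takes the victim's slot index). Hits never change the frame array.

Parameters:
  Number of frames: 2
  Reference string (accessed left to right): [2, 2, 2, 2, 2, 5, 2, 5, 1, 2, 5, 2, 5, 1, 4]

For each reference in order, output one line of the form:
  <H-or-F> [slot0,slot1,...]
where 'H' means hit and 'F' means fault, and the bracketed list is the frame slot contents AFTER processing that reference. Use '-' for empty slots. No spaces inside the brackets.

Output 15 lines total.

F [2,-]
H [2,-]
H [2,-]
H [2,-]
H [2,-]
F [2,5]
H [2,5]
H [2,5]
F [2,1]
H [2,1]
F [2,5]
H [2,5]
H [2,5]
F [1,5]
F [4,5]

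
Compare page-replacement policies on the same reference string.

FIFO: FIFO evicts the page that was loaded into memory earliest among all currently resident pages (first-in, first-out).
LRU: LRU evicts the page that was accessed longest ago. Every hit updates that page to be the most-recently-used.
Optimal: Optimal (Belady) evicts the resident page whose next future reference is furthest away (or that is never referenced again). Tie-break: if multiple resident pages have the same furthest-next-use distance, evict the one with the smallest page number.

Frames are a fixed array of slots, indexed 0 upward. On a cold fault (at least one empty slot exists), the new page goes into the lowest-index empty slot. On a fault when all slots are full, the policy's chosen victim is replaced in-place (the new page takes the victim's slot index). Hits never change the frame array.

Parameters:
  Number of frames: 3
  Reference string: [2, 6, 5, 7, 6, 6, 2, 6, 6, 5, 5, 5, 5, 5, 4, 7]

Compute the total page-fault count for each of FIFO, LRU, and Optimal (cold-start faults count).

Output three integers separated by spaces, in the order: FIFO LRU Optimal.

--- FIFO ---
  step 0: ref 2 -> FAULT, frames=[2,-,-] (faults so far: 1)
  step 1: ref 6 -> FAULT, frames=[2,6,-] (faults so far: 2)
  step 2: ref 5 -> FAULT, frames=[2,6,5] (faults so far: 3)
  step 3: ref 7 -> FAULT, evict 2, frames=[7,6,5] (faults so far: 4)
  step 4: ref 6 -> HIT, frames=[7,6,5] (faults so far: 4)
  step 5: ref 6 -> HIT, frames=[7,6,5] (faults so far: 4)
  step 6: ref 2 -> FAULT, evict 6, frames=[7,2,5] (faults so far: 5)
  step 7: ref 6 -> FAULT, evict 5, frames=[7,2,6] (faults so far: 6)
  step 8: ref 6 -> HIT, frames=[7,2,6] (faults so far: 6)
  step 9: ref 5 -> FAULT, evict 7, frames=[5,2,6] (faults so far: 7)
  step 10: ref 5 -> HIT, frames=[5,2,6] (faults so far: 7)
  step 11: ref 5 -> HIT, frames=[5,2,6] (faults so far: 7)
  step 12: ref 5 -> HIT, frames=[5,2,6] (faults so far: 7)
  step 13: ref 5 -> HIT, frames=[5,2,6] (faults so far: 7)
  step 14: ref 4 -> FAULT, evict 2, frames=[5,4,6] (faults so far: 8)
  step 15: ref 7 -> FAULT, evict 6, frames=[5,4,7] (faults so far: 9)
  FIFO total faults: 9
--- LRU ---
  step 0: ref 2 -> FAULT, frames=[2,-,-] (faults so far: 1)
  step 1: ref 6 -> FAULT, frames=[2,6,-] (faults so far: 2)
  step 2: ref 5 -> FAULT, frames=[2,6,5] (faults so far: 3)
  step 3: ref 7 -> FAULT, evict 2, frames=[7,6,5] (faults so far: 4)
  step 4: ref 6 -> HIT, frames=[7,6,5] (faults so far: 4)
  step 5: ref 6 -> HIT, frames=[7,6,5] (faults so far: 4)
  step 6: ref 2 -> FAULT, evict 5, frames=[7,6,2] (faults so far: 5)
  step 7: ref 6 -> HIT, frames=[7,6,2] (faults so far: 5)
  step 8: ref 6 -> HIT, frames=[7,6,2] (faults so far: 5)
  step 9: ref 5 -> FAULT, evict 7, frames=[5,6,2] (faults so far: 6)
  step 10: ref 5 -> HIT, frames=[5,6,2] (faults so far: 6)
  step 11: ref 5 -> HIT, frames=[5,6,2] (faults so far: 6)
  step 12: ref 5 -> HIT, frames=[5,6,2] (faults so far: 6)
  step 13: ref 5 -> HIT, frames=[5,6,2] (faults so far: 6)
  step 14: ref 4 -> FAULT, evict 2, frames=[5,6,4] (faults so far: 7)
  step 15: ref 7 -> FAULT, evict 6, frames=[5,7,4] (faults so far: 8)
  LRU total faults: 8
--- Optimal ---
  step 0: ref 2 -> FAULT, frames=[2,-,-] (faults so far: 1)
  step 1: ref 6 -> FAULT, frames=[2,6,-] (faults so far: 2)
  step 2: ref 5 -> FAULT, frames=[2,6,5] (faults so far: 3)
  step 3: ref 7 -> FAULT, evict 5, frames=[2,6,7] (faults so far: 4)
  step 4: ref 6 -> HIT, frames=[2,6,7] (faults so far: 4)
  step 5: ref 6 -> HIT, frames=[2,6,7] (faults so far: 4)
  step 6: ref 2 -> HIT, frames=[2,6,7] (faults so far: 4)
  step 7: ref 6 -> HIT, frames=[2,6,7] (faults so far: 4)
  step 8: ref 6 -> HIT, frames=[2,6,7] (faults so far: 4)
  step 9: ref 5 -> FAULT, evict 2, frames=[5,6,7] (faults so far: 5)
  step 10: ref 5 -> HIT, frames=[5,6,7] (faults so far: 5)
  step 11: ref 5 -> HIT, frames=[5,6,7] (faults so far: 5)
  step 12: ref 5 -> HIT, frames=[5,6,7] (faults so far: 5)
  step 13: ref 5 -> HIT, frames=[5,6,7] (faults so far: 5)
  step 14: ref 4 -> FAULT, evict 5, frames=[4,6,7] (faults so far: 6)
  step 15: ref 7 -> HIT, frames=[4,6,7] (faults so far: 6)
  Optimal total faults: 6

Answer: 9 8 6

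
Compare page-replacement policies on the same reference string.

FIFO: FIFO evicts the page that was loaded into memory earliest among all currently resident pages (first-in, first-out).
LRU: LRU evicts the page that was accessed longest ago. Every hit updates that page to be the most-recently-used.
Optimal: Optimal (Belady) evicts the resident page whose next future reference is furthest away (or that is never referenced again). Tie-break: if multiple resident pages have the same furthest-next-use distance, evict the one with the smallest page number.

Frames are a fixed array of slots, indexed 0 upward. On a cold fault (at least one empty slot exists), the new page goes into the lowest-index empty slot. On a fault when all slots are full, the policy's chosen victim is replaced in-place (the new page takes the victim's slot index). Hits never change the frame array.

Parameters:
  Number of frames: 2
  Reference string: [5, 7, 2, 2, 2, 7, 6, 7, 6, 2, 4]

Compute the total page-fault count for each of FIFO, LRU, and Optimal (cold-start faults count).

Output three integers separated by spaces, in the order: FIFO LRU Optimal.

--- FIFO ---
  step 0: ref 5 -> FAULT, frames=[5,-] (faults so far: 1)
  step 1: ref 7 -> FAULT, frames=[5,7] (faults so far: 2)
  step 2: ref 2 -> FAULT, evict 5, frames=[2,7] (faults so far: 3)
  step 3: ref 2 -> HIT, frames=[2,7] (faults so far: 3)
  step 4: ref 2 -> HIT, frames=[2,7] (faults so far: 3)
  step 5: ref 7 -> HIT, frames=[2,7] (faults so far: 3)
  step 6: ref 6 -> FAULT, evict 7, frames=[2,6] (faults so far: 4)
  step 7: ref 7 -> FAULT, evict 2, frames=[7,6] (faults so far: 5)
  step 8: ref 6 -> HIT, frames=[7,6] (faults so far: 5)
  step 9: ref 2 -> FAULT, evict 6, frames=[7,2] (faults so far: 6)
  step 10: ref 4 -> FAULT, evict 7, frames=[4,2] (faults so far: 7)
  FIFO total faults: 7
--- LRU ---
  step 0: ref 5 -> FAULT, frames=[5,-] (faults so far: 1)
  step 1: ref 7 -> FAULT, frames=[5,7] (faults so far: 2)
  step 2: ref 2 -> FAULT, evict 5, frames=[2,7] (faults so far: 3)
  step 3: ref 2 -> HIT, frames=[2,7] (faults so far: 3)
  step 4: ref 2 -> HIT, frames=[2,7] (faults so far: 3)
  step 5: ref 7 -> HIT, frames=[2,7] (faults so far: 3)
  step 6: ref 6 -> FAULT, evict 2, frames=[6,7] (faults so far: 4)
  step 7: ref 7 -> HIT, frames=[6,7] (faults so far: 4)
  step 8: ref 6 -> HIT, frames=[6,7] (faults so far: 4)
  step 9: ref 2 -> FAULT, evict 7, frames=[6,2] (faults so far: 5)
  step 10: ref 4 -> FAULT, evict 6, frames=[4,2] (faults so far: 6)
  LRU total faults: 6
--- Optimal ---
  step 0: ref 5 -> FAULT, frames=[5,-] (faults so far: 1)
  step 1: ref 7 -> FAULT, frames=[5,7] (faults so far: 2)
  step 2: ref 2 -> FAULT, evict 5, frames=[2,7] (faults so far: 3)
  step 3: ref 2 -> HIT, frames=[2,7] (faults so far: 3)
  step 4: ref 2 -> HIT, frames=[2,7] (faults so far: 3)
  step 5: ref 7 -> HIT, frames=[2,7] (faults so far: 3)
  step 6: ref 6 -> FAULT, evict 2, frames=[6,7] (faults so far: 4)
  step 7: ref 7 -> HIT, frames=[6,7] (faults so far: 4)
  step 8: ref 6 -> HIT, frames=[6,7] (faults so far: 4)
  step 9: ref 2 -> FAULT, evict 6, frames=[2,7] (faults so far: 5)
  step 10: ref 4 -> FAULT, evict 2, frames=[4,7] (faults so far: 6)
  Optimal total faults: 6

Answer: 7 6 6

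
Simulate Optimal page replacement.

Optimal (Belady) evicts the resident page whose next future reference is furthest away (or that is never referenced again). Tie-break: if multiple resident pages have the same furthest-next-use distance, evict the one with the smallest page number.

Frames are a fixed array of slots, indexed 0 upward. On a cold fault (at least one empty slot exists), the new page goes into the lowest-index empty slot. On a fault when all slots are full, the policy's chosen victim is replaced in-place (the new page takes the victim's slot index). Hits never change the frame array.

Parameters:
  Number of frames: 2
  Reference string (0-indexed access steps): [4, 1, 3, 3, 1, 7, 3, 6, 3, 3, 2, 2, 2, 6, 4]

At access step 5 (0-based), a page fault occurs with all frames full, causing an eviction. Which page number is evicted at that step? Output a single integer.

Step 0: ref 4 -> FAULT, frames=[4,-]
Step 1: ref 1 -> FAULT, frames=[4,1]
Step 2: ref 3 -> FAULT, evict 4, frames=[3,1]
Step 3: ref 3 -> HIT, frames=[3,1]
Step 4: ref 1 -> HIT, frames=[3,1]
Step 5: ref 7 -> FAULT, evict 1, frames=[3,7]
At step 5: evicted page 1

Answer: 1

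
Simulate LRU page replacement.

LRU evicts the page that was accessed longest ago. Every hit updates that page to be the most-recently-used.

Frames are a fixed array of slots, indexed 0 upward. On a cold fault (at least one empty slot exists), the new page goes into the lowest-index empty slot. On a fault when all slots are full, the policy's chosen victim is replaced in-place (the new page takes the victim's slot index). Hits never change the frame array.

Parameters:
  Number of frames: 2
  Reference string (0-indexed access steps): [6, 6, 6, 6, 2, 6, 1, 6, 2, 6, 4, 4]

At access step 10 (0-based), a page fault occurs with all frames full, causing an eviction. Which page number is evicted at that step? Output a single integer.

Answer: 2

Derivation:
Step 0: ref 6 -> FAULT, frames=[6,-]
Step 1: ref 6 -> HIT, frames=[6,-]
Step 2: ref 6 -> HIT, frames=[6,-]
Step 3: ref 6 -> HIT, frames=[6,-]
Step 4: ref 2 -> FAULT, frames=[6,2]
Step 5: ref 6 -> HIT, frames=[6,2]
Step 6: ref 1 -> FAULT, evict 2, frames=[6,1]
Step 7: ref 6 -> HIT, frames=[6,1]
Step 8: ref 2 -> FAULT, evict 1, frames=[6,2]
Step 9: ref 6 -> HIT, frames=[6,2]
Step 10: ref 4 -> FAULT, evict 2, frames=[6,4]
At step 10: evicted page 2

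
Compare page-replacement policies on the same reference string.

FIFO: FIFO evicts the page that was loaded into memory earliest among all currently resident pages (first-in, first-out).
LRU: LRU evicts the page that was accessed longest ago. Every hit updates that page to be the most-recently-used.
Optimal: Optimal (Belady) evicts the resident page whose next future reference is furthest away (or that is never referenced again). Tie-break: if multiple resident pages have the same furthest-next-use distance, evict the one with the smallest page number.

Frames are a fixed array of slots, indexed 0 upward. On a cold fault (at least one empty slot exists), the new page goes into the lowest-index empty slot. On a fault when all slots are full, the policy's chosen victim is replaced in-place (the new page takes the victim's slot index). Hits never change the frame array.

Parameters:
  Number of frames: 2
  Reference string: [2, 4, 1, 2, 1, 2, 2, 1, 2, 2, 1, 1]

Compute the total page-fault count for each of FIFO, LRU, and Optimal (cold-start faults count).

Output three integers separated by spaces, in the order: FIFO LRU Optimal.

--- FIFO ---
  step 0: ref 2 -> FAULT, frames=[2,-] (faults so far: 1)
  step 1: ref 4 -> FAULT, frames=[2,4] (faults so far: 2)
  step 2: ref 1 -> FAULT, evict 2, frames=[1,4] (faults so far: 3)
  step 3: ref 2 -> FAULT, evict 4, frames=[1,2] (faults so far: 4)
  step 4: ref 1 -> HIT, frames=[1,2] (faults so far: 4)
  step 5: ref 2 -> HIT, frames=[1,2] (faults so far: 4)
  step 6: ref 2 -> HIT, frames=[1,2] (faults so far: 4)
  step 7: ref 1 -> HIT, frames=[1,2] (faults so far: 4)
  step 8: ref 2 -> HIT, frames=[1,2] (faults so far: 4)
  step 9: ref 2 -> HIT, frames=[1,2] (faults so far: 4)
  step 10: ref 1 -> HIT, frames=[1,2] (faults so far: 4)
  step 11: ref 1 -> HIT, frames=[1,2] (faults so far: 4)
  FIFO total faults: 4
--- LRU ---
  step 0: ref 2 -> FAULT, frames=[2,-] (faults so far: 1)
  step 1: ref 4 -> FAULT, frames=[2,4] (faults so far: 2)
  step 2: ref 1 -> FAULT, evict 2, frames=[1,4] (faults so far: 3)
  step 3: ref 2 -> FAULT, evict 4, frames=[1,2] (faults so far: 4)
  step 4: ref 1 -> HIT, frames=[1,2] (faults so far: 4)
  step 5: ref 2 -> HIT, frames=[1,2] (faults so far: 4)
  step 6: ref 2 -> HIT, frames=[1,2] (faults so far: 4)
  step 7: ref 1 -> HIT, frames=[1,2] (faults so far: 4)
  step 8: ref 2 -> HIT, frames=[1,2] (faults so far: 4)
  step 9: ref 2 -> HIT, frames=[1,2] (faults so far: 4)
  step 10: ref 1 -> HIT, frames=[1,2] (faults so far: 4)
  step 11: ref 1 -> HIT, frames=[1,2] (faults so far: 4)
  LRU total faults: 4
--- Optimal ---
  step 0: ref 2 -> FAULT, frames=[2,-] (faults so far: 1)
  step 1: ref 4 -> FAULT, frames=[2,4] (faults so far: 2)
  step 2: ref 1 -> FAULT, evict 4, frames=[2,1] (faults so far: 3)
  step 3: ref 2 -> HIT, frames=[2,1] (faults so far: 3)
  step 4: ref 1 -> HIT, frames=[2,1] (faults so far: 3)
  step 5: ref 2 -> HIT, frames=[2,1] (faults so far: 3)
  step 6: ref 2 -> HIT, frames=[2,1] (faults so far: 3)
  step 7: ref 1 -> HIT, frames=[2,1] (faults so far: 3)
  step 8: ref 2 -> HIT, frames=[2,1] (faults so far: 3)
  step 9: ref 2 -> HIT, frames=[2,1] (faults so far: 3)
  step 10: ref 1 -> HIT, frames=[2,1] (faults so far: 3)
  step 11: ref 1 -> HIT, frames=[2,1] (faults so far: 3)
  Optimal total faults: 3

Answer: 4 4 3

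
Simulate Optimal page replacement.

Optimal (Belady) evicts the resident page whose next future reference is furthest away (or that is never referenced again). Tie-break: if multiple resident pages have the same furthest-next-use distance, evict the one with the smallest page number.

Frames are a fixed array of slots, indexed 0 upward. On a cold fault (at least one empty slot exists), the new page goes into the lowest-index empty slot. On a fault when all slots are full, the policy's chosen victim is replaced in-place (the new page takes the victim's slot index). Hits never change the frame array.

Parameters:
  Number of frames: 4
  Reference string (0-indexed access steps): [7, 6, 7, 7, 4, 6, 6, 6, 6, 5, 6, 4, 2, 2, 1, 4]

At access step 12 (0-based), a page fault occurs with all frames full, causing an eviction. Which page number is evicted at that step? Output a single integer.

Answer: 5

Derivation:
Step 0: ref 7 -> FAULT, frames=[7,-,-,-]
Step 1: ref 6 -> FAULT, frames=[7,6,-,-]
Step 2: ref 7 -> HIT, frames=[7,6,-,-]
Step 3: ref 7 -> HIT, frames=[7,6,-,-]
Step 4: ref 4 -> FAULT, frames=[7,6,4,-]
Step 5: ref 6 -> HIT, frames=[7,6,4,-]
Step 6: ref 6 -> HIT, frames=[7,6,4,-]
Step 7: ref 6 -> HIT, frames=[7,6,4,-]
Step 8: ref 6 -> HIT, frames=[7,6,4,-]
Step 9: ref 5 -> FAULT, frames=[7,6,4,5]
Step 10: ref 6 -> HIT, frames=[7,6,4,5]
Step 11: ref 4 -> HIT, frames=[7,6,4,5]
Step 12: ref 2 -> FAULT, evict 5, frames=[7,6,4,2]
At step 12: evicted page 5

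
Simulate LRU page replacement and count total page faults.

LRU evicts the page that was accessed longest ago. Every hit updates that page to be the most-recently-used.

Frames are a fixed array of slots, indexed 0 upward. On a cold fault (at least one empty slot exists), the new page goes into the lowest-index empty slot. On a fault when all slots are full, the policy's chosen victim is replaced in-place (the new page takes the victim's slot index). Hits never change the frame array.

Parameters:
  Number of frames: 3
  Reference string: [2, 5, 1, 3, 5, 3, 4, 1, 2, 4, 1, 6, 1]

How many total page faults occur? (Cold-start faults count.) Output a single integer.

Answer: 8

Derivation:
Step 0: ref 2 → FAULT, frames=[2,-,-]
Step 1: ref 5 → FAULT, frames=[2,5,-]
Step 2: ref 1 → FAULT, frames=[2,5,1]
Step 3: ref 3 → FAULT (evict 2), frames=[3,5,1]
Step 4: ref 5 → HIT, frames=[3,5,1]
Step 5: ref 3 → HIT, frames=[3,5,1]
Step 6: ref 4 → FAULT (evict 1), frames=[3,5,4]
Step 7: ref 1 → FAULT (evict 5), frames=[3,1,4]
Step 8: ref 2 → FAULT (evict 3), frames=[2,1,4]
Step 9: ref 4 → HIT, frames=[2,1,4]
Step 10: ref 1 → HIT, frames=[2,1,4]
Step 11: ref 6 → FAULT (evict 2), frames=[6,1,4]
Step 12: ref 1 → HIT, frames=[6,1,4]
Total faults: 8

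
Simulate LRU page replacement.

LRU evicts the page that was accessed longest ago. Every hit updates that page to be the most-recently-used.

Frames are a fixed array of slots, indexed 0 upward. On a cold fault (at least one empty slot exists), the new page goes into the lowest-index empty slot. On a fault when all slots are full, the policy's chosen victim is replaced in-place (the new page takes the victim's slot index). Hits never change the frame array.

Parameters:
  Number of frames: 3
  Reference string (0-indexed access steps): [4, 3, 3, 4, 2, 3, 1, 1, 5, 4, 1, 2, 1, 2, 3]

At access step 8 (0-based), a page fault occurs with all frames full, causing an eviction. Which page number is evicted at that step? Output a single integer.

Step 0: ref 4 -> FAULT, frames=[4,-,-]
Step 1: ref 3 -> FAULT, frames=[4,3,-]
Step 2: ref 3 -> HIT, frames=[4,3,-]
Step 3: ref 4 -> HIT, frames=[4,3,-]
Step 4: ref 2 -> FAULT, frames=[4,3,2]
Step 5: ref 3 -> HIT, frames=[4,3,2]
Step 6: ref 1 -> FAULT, evict 4, frames=[1,3,2]
Step 7: ref 1 -> HIT, frames=[1,3,2]
Step 8: ref 5 -> FAULT, evict 2, frames=[1,3,5]
At step 8: evicted page 2

Answer: 2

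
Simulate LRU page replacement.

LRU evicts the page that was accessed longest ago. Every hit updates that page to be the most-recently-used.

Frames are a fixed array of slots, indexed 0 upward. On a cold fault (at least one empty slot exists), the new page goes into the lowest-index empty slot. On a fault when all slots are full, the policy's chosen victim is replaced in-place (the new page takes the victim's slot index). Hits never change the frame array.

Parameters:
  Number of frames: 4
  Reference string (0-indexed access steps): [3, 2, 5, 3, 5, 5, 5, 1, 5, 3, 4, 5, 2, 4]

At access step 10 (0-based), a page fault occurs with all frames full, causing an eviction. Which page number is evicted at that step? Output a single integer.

Answer: 2

Derivation:
Step 0: ref 3 -> FAULT, frames=[3,-,-,-]
Step 1: ref 2 -> FAULT, frames=[3,2,-,-]
Step 2: ref 5 -> FAULT, frames=[3,2,5,-]
Step 3: ref 3 -> HIT, frames=[3,2,5,-]
Step 4: ref 5 -> HIT, frames=[3,2,5,-]
Step 5: ref 5 -> HIT, frames=[3,2,5,-]
Step 6: ref 5 -> HIT, frames=[3,2,5,-]
Step 7: ref 1 -> FAULT, frames=[3,2,5,1]
Step 8: ref 5 -> HIT, frames=[3,2,5,1]
Step 9: ref 3 -> HIT, frames=[3,2,5,1]
Step 10: ref 4 -> FAULT, evict 2, frames=[3,4,5,1]
At step 10: evicted page 2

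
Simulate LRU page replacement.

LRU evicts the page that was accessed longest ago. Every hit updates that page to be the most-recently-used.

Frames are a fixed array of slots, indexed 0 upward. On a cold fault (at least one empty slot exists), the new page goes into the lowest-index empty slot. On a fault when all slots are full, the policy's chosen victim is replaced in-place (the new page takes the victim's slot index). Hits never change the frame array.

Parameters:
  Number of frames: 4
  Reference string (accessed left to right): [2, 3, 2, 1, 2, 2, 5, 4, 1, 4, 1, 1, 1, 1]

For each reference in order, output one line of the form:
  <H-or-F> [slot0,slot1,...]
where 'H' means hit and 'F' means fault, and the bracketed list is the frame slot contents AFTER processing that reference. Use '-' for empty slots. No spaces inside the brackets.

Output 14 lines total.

F [2,-,-,-]
F [2,3,-,-]
H [2,3,-,-]
F [2,3,1,-]
H [2,3,1,-]
H [2,3,1,-]
F [2,3,1,5]
F [2,4,1,5]
H [2,4,1,5]
H [2,4,1,5]
H [2,4,1,5]
H [2,4,1,5]
H [2,4,1,5]
H [2,4,1,5]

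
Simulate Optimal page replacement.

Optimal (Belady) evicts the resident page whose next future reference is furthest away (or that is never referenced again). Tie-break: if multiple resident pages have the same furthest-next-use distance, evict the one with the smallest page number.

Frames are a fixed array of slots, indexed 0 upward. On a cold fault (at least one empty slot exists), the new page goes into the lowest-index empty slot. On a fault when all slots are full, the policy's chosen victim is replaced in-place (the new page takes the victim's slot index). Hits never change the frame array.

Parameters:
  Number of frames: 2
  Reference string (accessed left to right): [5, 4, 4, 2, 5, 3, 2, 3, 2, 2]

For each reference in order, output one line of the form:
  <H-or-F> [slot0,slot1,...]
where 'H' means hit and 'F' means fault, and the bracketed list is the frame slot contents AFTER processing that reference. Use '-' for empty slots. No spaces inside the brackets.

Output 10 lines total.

F [5,-]
F [5,4]
H [5,4]
F [5,2]
H [5,2]
F [3,2]
H [3,2]
H [3,2]
H [3,2]
H [3,2]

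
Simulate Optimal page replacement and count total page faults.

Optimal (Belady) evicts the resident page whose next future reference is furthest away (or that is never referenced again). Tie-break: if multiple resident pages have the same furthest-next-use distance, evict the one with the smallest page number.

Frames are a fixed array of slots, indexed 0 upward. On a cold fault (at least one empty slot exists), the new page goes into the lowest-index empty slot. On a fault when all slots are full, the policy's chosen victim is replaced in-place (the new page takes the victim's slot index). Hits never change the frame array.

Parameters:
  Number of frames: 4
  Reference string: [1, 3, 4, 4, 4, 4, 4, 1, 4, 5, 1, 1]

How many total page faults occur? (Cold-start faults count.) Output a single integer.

Step 0: ref 1 → FAULT, frames=[1,-,-,-]
Step 1: ref 3 → FAULT, frames=[1,3,-,-]
Step 2: ref 4 → FAULT, frames=[1,3,4,-]
Step 3: ref 4 → HIT, frames=[1,3,4,-]
Step 4: ref 4 → HIT, frames=[1,3,4,-]
Step 5: ref 4 → HIT, frames=[1,3,4,-]
Step 6: ref 4 → HIT, frames=[1,3,4,-]
Step 7: ref 1 → HIT, frames=[1,3,4,-]
Step 8: ref 4 → HIT, frames=[1,3,4,-]
Step 9: ref 5 → FAULT, frames=[1,3,4,5]
Step 10: ref 1 → HIT, frames=[1,3,4,5]
Step 11: ref 1 → HIT, frames=[1,3,4,5]
Total faults: 4

Answer: 4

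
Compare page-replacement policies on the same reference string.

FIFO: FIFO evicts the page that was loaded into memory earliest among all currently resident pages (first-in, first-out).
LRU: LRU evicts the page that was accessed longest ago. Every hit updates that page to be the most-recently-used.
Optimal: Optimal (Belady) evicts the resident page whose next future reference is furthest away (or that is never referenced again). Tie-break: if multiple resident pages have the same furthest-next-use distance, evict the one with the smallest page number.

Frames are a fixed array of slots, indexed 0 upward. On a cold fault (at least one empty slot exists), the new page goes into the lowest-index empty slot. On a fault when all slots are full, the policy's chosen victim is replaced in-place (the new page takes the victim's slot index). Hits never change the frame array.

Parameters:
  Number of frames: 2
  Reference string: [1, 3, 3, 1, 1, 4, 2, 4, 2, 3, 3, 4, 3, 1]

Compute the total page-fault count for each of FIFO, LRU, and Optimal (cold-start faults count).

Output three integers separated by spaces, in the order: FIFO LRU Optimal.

Answer: 7 7 6

Derivation:
--- FIFO ---
  step 0: ref 1 -> FAULT, frames=[1,-] (faults so far: 1)
  step 1: ref 3 -> FAULT, frames=[1,3] (faults so far: 2)
  step 2: ref 3 -> HIT, frames=[1,3] (faults so far: 2)
  step 3: ref 1 -> HIT, frames=[1,3] (faults so far: 2)
  step 4: ref 1 -> HIT, frames=[1,3] (faults so far: 2)
  step 5: ref 4 -> FAULT, evict 1, frames=[4,3] (faults so far: 3)
  step 6: ref 2 -> FAULT, evict 3, frames=[4,2] (faults so far: 4)
  step 7: ref 4 -> HIT, frames=[4,2] (faults so far: 4)
  step 8: ref 2 -> HIT, frames=[4,2] (faults so far: 4)
  step 9: ref 3 -> FAULT, evict 4, frames=[3,2] (faults so far: 5)
  step 10: ref 3 -> HIT, frames=[3,2] (faults so far: 5)
  step 11: ref 4 -> FAULT, evict 2, frames=[3,4] (faults so far: 6)
  step 12: ref 3 -> HIT, frames=[3,4] (faults so far: 6)
  step 13: ref 1 -> FAULT, evict 3, frames=[1,4] (faults so far: 7)
  FIFO total faults: 7
--- LRU ---
  step 0: ref 1 -> FAULT, frames=[1,-] (faults so far: 1)
  step 1: ref 3 -> FAULT, frames=[1,3] (faults so far: 2)
  step 2: ref 3 -> HIT, frames=[1,3] (faults so far: 2)
  step 3: ref 1 -> HIT, frames=[1,3] (faults so far: 2)
  step 4: ref 1 -> HIT, frames=[1,3] (faults so far: 2)
  step 5: ref 4 -> FAULT, evict 3, frames=[1,4] (faults so far: 3)
  step 6: ref 2 -> FAULT, evict 1, frames=[2,4] (faults so far: 4)
  step 7: ref 4 -> HIT, frames=[2,4] (faults so far: 4)
  step 8: ref 2 -> HIT, frames=[2,4] (faults so far: 4)
  step 9: ref 3 -> FAULT, evict 4, frames=[2,3] (faults so far: 5)
  step 10: ref 3 -> HIT, frames=[2,3] (faults so far: 5)
  step 11: ref 4 -> FAULT, evict 2, frames=[4,3] (faults so far: 6)
  step 12: ref 3 -> HIT, frames=[4,3] (faults so far: 6)
  step 13: ref 1 -> FAULT, evict 4, frames=[1,3] (faults so far: 7)
  LRU total faults: 7
--- Optimal ---
  step 0: ref 1 -> FAULT, frames=[1,-] (faults so far: 1)
  step 1: ref 3 -> FAULT, frames=[1,3] (faults so far: 2)
  step 2: ref 3 -> HIT, frames=[1,3] (faults so far: 2)
  step 3: ref 1 -> HIT, frames=[1,3] (faults so far: 2)
  step 4: ref 1 -> HIT, frames=[1,3] (faults so far: 2)
  step 5: ref 4 -> FAULT, evict 1, frames=[4,3] (faults so far: 3)
  step 6: ref 2 -> FAULT, evict 3, frames=[4,2] (faults so far: 4)
  step 7: ref 4 -> HIT, frames=[4,2] (faults so far: 4)
  step 8: ref 2 -> HIT, frames=[4,2] (faults so far: 4)
  step 9: ref 3 -> FAULT, evict 2, frames=[4,3] (faults so far: 5)
  step 10: ref 3 -> HIT, frames=[4,3] (faults so far: 5)
  step 11: ref 4 -> HIT, frames=[4,3] (faults so far: 5)
  step 12: ref 3 -> HIT, frames=[4,3] (faults so far: 5)
  step 13: ref 1 -> FAULT, evict 3, frames=[4,1] (faults so far: 6)
  Optimal total faults: 6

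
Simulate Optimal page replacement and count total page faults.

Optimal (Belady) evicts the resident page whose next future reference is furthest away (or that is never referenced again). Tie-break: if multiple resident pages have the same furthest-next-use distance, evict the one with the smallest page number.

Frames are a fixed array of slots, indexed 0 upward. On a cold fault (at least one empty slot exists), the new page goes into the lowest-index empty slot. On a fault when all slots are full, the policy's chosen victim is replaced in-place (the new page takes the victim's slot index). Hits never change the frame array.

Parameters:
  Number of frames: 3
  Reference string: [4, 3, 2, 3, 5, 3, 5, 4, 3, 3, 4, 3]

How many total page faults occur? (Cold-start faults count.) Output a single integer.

Step 0: ref 4 → FAULT, frames=[4,-,-]
Step 1: ref 3 → FAULT, frames=[4,3,-]
Step 2: ref 2 → FAULT, frames=[4,3,2]
Step 3: ref 3 → HIT, frames=[4,3,2]
Step 4: ref 5 → FAULT (evict 2), frames=[4,3,5]
Step 5: ref 3 → HIT, frames=[4,3,5]
Step 6: ref 5 → HIT, frames=[4,3,5]
Step 7: ref 4 → HIT, frames=[4,3,5]
Step 8: ref 3 → HIT, frames=[4,3,5]
Step 9: ref 3 → HIT, frames=[4,3,5]
Step 10: ref 4 → HIT, frames=[4,3,5]
Step 11: ref 3 → HIT, frames=[4,3,5]
Total faults: 4

Answer: 4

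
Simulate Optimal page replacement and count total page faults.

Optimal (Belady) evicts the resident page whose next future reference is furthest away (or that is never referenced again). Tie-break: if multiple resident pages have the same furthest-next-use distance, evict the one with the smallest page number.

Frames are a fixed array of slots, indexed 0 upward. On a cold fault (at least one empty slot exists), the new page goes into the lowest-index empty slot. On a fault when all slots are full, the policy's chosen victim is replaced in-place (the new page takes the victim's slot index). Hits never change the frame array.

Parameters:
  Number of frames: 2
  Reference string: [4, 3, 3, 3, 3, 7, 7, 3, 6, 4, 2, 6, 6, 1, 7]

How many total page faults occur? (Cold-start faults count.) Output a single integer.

Answer: 8

Derivation:
Step 0: ref 4 → FAULT, frames=[4,-]
Step 1: ref 3 → FAULT, frames=[4,3]
Step 2: ref 3 → HIT, frames=[4,3]
Step 3: ref 3 → HIT, frames=[4,3]
Step 4: ref 3 → HIT, frames=[4,3]
Step 5: ref 7 → FAULT (evict 4), frames=[7,3]
Step 6: ref 7 → HIT, frames=[7,3]
Step 7: ref 3 → HIT, frames=[7,3]
Step 8: ref 6 → FAULT (evict 3), frames=[7,6]
Step 9: ref 4 → FAULT (evict 7), frames=[4,6]
Step 10: ref 2 → FAULT (evict 4), frames=[2,6]
Step 11: ref 6 → HIT, frames=[2,6]
Step 12: ref 6 → HIT, frames=[2,6]
Step 13: ref 1 → FAULT (evict 2), frames=[1,6]
Step 14: ref 7 → FAULT (evict 1), frames=[7,6]
Total faults: 8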